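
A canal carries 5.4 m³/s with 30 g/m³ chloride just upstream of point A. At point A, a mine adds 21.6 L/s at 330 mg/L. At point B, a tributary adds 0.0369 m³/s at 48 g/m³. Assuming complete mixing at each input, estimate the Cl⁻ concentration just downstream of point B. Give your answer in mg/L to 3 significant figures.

21.6 L/s = 0.0216 m³/s.
After input A: C = (5.4·30 + 0.0216·330) / 5.422 = 31.2 mg/L.
After input B: C = (5.422·31.2 + 0.0369·48) / 5.459 = 31.31 mg/L.

31.3 mg/L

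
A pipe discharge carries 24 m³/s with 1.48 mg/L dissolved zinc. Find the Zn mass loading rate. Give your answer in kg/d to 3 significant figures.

Mass flux = Q·C = 24 m³/s × 1.48 g/m³ = 35.52 g/s.
= 35.52 g/s × 86.4 = 3069 kg/d.

3070 kg/d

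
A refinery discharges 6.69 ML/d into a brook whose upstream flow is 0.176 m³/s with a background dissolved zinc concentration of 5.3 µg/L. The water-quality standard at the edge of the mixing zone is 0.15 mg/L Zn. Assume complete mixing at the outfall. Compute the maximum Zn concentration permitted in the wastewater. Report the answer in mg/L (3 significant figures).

6.69 ML/d = 0.07743 m³/s.
5.3 µg/L = 0.0053 mg/L.
Mass balance: 0.15·0.2534 = 0.07743·Cₑ + 0.176·0.0053.
Cₑ = (0.03801 − 0.0009328) / 0.07743 = 0.4789 mg/L.

0.479 mg/L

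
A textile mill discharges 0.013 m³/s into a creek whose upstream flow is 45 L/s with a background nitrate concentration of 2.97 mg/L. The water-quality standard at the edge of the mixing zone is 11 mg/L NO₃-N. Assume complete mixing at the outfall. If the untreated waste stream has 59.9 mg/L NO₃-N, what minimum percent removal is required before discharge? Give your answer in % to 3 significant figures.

35.2 %

45 L/s = 0.045 m³/s.
Mass balance: 11·0.058 = 0.013·Cₑ + 0.045·2.97.
Cₑ = (0.638 − 0.1336) / 0.013 = 38.8 mg/L.
Required removal = 1 − 38.8/59.9 = 35.23 %.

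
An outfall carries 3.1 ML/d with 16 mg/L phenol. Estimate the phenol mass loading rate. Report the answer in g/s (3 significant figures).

0.574 g/s

3.1 ML/d = 0.03588 m³/s.
Mass flux = Q·C = 0.03588 m³/s × 16 g/m³ = 0.5741 g/s.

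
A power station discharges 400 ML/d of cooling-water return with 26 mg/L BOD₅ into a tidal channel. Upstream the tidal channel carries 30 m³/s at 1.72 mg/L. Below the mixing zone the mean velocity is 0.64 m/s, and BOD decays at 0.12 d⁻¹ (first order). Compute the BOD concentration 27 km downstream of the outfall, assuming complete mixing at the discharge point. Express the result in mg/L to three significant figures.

4.68 mg/L

400 ML/d = 4.63 m³/s.
After complete mixing, C₀ = (4.63·26 + 30·1.72) / 34.63 = 4.966 mg/L.
Travel time t = 2.7e+04 m / 0.64 m/s = 4.219e+04 s = 0.4883 d.
C = 4.966·exp(−0.12·0.4883) = 4.966·0.9431 = 4.683 mg/L.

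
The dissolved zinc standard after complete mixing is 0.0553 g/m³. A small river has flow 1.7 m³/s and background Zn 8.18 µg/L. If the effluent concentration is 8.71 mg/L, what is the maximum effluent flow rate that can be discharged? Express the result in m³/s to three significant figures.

8.18 µg/L = 0.00818 mg/L.
Mass balance at complete mixing: C_std·(Q_w + Q_r) = Q_w·C_e + Q_r·C_b.
Rearranging, Q_w = Q_r·(C_std − C_b)/(C_e − C_std) = 1.7·(0.0553 − 0.00818) / (8.71 − 0.0553) = 0.009256 m³/s.

0.00926 m³/s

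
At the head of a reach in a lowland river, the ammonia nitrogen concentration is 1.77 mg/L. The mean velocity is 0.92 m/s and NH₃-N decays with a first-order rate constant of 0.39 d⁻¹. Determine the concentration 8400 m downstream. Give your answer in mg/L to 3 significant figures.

Travel time t = 8400 m / 0.92 m/s = 8400/0.92 = 9130 s = 0.1057 d.
First-order decay: C = 1.77·exp(−0.39·0.1057) = 1.77·0.9596 = 1.699 mg/L.

1.70 mg/L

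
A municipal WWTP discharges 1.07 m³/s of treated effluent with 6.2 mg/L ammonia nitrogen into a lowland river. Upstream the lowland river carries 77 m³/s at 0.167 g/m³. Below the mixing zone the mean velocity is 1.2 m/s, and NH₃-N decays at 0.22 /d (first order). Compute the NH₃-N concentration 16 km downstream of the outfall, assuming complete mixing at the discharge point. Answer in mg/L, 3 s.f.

After complete mixing, C₀ = (1.07·6.2 + 77·0.167) / 78.07 = 0.2497 mg/L.
Travel time t = 1.6e+04 m / 1.2 m/s = 1.333e+04 s = 0.1543 d.
C = 0.2497·exp(−0.22·0.1543) = 0.2497·0.9666 = 0.2414 mg/L.

0.241 mg/L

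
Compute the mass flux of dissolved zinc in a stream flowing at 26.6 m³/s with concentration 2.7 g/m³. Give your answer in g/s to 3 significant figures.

71.8 g/s

Mass flux = Q·C = 26.6 m³/s × 2.7 g/m³ = 71.82 g/s.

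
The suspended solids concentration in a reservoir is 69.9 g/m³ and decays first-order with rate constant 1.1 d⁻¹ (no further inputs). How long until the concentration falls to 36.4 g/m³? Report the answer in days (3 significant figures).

t = ln(C₀/C)/k = ln(69.9/36.4)/1.1 = 0.6525/1.1 = 0.5932 d.

0.593 d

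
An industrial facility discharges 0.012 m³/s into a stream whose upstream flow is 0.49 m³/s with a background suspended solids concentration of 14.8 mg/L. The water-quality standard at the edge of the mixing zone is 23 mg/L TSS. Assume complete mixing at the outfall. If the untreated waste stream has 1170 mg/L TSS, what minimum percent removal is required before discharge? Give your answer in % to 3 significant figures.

Mass balance: 23·0.502 = 0.012·Cₑ + 0.49·14.8.
Cₑ = (11.55 − 7.252) / 0.012 = 357.8 mg/L.
Required removal = 1 − 357.8/1170 = 69.42 %.

69.4 %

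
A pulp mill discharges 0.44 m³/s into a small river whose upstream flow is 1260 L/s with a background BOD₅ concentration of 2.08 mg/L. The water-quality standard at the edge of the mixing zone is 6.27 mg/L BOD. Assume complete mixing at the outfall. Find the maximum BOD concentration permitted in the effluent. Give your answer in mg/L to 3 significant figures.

1260 L/s = 1.26 m³/s.
Mass balance: 6.27·1.7 = 0.44·Cₑ + 1.26·2.08.
Cₑ = (10.66 − 2.621) / 0.44 = 18.27 mg/L.

18.3 mg/L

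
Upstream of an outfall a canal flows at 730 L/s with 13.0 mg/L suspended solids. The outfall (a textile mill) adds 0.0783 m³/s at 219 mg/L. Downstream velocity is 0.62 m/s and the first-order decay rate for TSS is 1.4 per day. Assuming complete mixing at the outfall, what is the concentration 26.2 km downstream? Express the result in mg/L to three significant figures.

16.6 mg/L

730 L/s = 0.73 m³/s.
After complete mixing, C₀ = (0.0783·219 + 0.73·13) / 0.8083 = 32.96 mg/L.
Travel time t = 2.62e+04 m / 0.62 m/s = 4.226e+04 s = 0.4891 d.
C = 32.96·exp(−1.4·0.4891) = 32.96·0.5042 = 16.62 mg/L.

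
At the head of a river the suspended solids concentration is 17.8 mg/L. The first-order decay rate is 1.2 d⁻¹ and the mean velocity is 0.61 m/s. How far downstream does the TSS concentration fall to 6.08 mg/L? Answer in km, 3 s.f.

47.2 km

From C = C₀·e^(−kt), t = ln(C₀/C)/k = ln(17.8/6.08)/1.2 = 1.074/1.2 = 0.8952 d.
Distance = v·t = 0.61 m/s × 7.734e+04 s = 4.718e+04 m = 47.18 km.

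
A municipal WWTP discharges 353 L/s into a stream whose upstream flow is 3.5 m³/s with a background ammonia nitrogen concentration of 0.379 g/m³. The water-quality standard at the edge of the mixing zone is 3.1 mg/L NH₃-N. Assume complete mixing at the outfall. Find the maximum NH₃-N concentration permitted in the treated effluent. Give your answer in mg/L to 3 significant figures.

353 L/s = 0.353 m³/s.
Mass balance: 3.1·3.853 = 0.353·Cₑ + 3.5·0.379.
Cₑ = (11.94 − 1.327) / 0.353 = 30.08 mg/L.

30.1 mg/L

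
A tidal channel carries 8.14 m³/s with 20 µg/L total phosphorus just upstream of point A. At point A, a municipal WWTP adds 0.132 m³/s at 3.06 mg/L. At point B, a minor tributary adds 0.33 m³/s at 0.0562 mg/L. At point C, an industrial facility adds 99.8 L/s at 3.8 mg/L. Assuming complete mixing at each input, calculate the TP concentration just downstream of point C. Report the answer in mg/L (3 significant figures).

20 µg/L = 0.02 mg/L.
After input A: C = (8.14·0.02 + 0.132·3.06) / 8.272 = 0.06851 mg/L.
After input B: C = (8.272·0.06851 + 0.33·0.0562) / 8.602 = 0.06804 mg/L.
99.8 L/s = 0.0998 m³/s.
After input C: C = (8.602·0.06804 + 0.0998·3.8) / 8.702 = 0.1108 mg/L.

0.111 mg/L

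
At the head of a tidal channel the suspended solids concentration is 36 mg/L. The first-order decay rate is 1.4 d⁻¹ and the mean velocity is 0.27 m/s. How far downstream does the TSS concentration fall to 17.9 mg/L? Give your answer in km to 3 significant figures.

From C = C₀·e^(−kt), t = ln(C₀/C)/k = ln(36/17.9)/1.4 = 0.6987/1.4 = 0.4991 d.
Distance = v·t = 0.27 m/s × 4.312e+04 s = 1.164e+04 m = 11.64 km.

11.6 km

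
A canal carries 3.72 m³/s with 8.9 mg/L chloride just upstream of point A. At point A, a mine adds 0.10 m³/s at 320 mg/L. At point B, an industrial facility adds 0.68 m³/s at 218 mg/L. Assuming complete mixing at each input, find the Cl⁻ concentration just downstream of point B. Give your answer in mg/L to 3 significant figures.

47.4 mg/L

After input A: C = (3.72·8.9 + 0.1·320) / 3.82 = 17.04 mg/L.
After input B: C = (3.82·17.04 + 0.68·218) / 4.5 = 47.41 mg/L.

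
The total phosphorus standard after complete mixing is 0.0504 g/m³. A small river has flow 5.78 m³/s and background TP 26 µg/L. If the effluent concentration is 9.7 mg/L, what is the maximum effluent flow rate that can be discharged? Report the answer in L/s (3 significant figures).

26 µg/L = 0.026 mg/L.
Mass balance at complete mixing: C_std·(Q_w + Q_r) = Q_w·C_e + Q_r·C_b.
Rearranging, Q_w = Q_r·(C_std − C_b)/(C_e − C_std) = 5.78·(0.0504 − 0.026) / (9.7 − 0.0504) = 0.01462 m³/s.
= 14.62 L/s.

14.6 L/s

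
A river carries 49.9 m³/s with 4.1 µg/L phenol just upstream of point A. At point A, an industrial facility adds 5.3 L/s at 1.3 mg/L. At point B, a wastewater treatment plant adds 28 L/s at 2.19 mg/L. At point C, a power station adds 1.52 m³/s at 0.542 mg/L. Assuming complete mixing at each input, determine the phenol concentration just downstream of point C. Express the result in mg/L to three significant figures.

0.0213 mg/L

4.1 µg/L = 0.0041 mg/L.
5.3 L/s = 0.0053 m³/s.
After input A: C = (49.9·0.0041 + 0.0053·1.3) / 49.91 = 0.004238 mg/L.
28 L/s = 0.028 m³/s.
After input B: C = (49.91·0.004238 + 0.028·2.19) / 49.93 = 0.005463 mg/L.
After input C: C = (49.93·0.005463 + 1.52·0.542) / 51.45 = 0.02131 mg/L.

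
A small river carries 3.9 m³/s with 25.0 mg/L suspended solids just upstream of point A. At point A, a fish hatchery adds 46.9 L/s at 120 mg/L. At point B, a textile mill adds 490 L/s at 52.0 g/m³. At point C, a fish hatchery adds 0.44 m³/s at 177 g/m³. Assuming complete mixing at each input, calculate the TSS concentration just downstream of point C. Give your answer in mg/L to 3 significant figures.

42.3 mg/L

46.9 L/s = 0.0469 m³/s.
After input A: C = (3.9·25 + 0.0469·120) / 3.947 = 26.13 mg/L.
490 L/s = 0.49 m³/s.
After input B: C = (3.947·26.13 + 0.49·52) / 4.437 = 28.99 mg/L.
After input C: C = (4.437·28.99 + 0.44·177) / 4.877 = 42.34 mg/L.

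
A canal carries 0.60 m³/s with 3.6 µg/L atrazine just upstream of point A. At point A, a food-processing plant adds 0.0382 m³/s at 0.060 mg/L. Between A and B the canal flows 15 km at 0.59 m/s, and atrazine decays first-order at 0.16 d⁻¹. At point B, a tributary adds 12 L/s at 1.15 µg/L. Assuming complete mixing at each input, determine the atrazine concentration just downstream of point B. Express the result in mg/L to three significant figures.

3.6 µg/L = 0.0036 mg/L.
After input A: C = (0.6·0.0036 + 0.0382·0.06) / 0.6382 = 0.006976 mg/L.
Over the 15 km reach to input B (t = 2.542e+04 s = 0.2943 d), decay gives C = 0.006976·exp(−0.16·0.2943) = 0.006655 mg/L.
12 L/s = 0.012 m³/s.
1.15 µg/L = 0.00115 mg/L.
After input B: C = (0.6382·0.006655 + 0.012·0.00115) / 0.6502 = 0.006553 mg/L.

0.00655 mg/L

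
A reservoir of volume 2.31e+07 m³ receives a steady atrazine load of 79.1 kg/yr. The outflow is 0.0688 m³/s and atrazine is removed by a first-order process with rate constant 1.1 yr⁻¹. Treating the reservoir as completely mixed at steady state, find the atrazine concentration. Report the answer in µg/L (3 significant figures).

2.87 µg/L

Outflow Q = 0.0688 m³/s × 3.156e+07 s/yr = 2.171e+06 m³/yr.
Steady-state CSTR mass balance: W = Q·C + k·V·C, so C = W/(Q + kV).
Q + kV = 2.171e+06 + 1.1·2.31e+07 = 2.758e+07 m³/yr.
C = 79.1/2.758e+07 = 2.868e-06 kg/m³ = 0.002868 mg/L = 2.868 µg/L.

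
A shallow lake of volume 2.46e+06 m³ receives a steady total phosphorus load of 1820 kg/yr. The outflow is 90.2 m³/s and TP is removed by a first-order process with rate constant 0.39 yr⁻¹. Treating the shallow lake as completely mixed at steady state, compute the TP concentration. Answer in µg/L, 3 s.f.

Outflow Q = 90.2 m³/s × 3.156e+07 s/yr = 2.846e+09 m³/yr.
Steady-state CSTR mass balance: W = Q·C + k·V·C, so C = W/(Q + kV).
Q + kV = 2.846e+09 + 0.39·2.46e+06 = 2.847e+09 m³/yr.
C = 1820/2.847e+09 = 6.392e-07 kg/m³ = 0.0006392 mg/L = 0.6392 µg/L.

0.639 µg/L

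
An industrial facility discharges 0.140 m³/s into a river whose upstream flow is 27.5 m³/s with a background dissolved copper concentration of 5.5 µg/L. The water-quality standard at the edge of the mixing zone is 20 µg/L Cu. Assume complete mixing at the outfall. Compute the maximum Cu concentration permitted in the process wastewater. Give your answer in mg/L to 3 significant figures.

5.5 µg/L = 0.0055 mg/L.
20 µg/L = 0.02 mg/L.
Mass balance: 0.02·27.64 = 0.14·Cₑ + 27.5·0.0055.
Cₑ = (0.5528 − 0.1512) / 0.14 = 2.868 mg/L.

2.87 mg/L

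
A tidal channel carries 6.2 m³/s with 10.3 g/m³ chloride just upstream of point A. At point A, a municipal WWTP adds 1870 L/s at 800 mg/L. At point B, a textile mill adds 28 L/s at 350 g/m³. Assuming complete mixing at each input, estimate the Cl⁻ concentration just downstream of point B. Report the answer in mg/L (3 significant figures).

1870 L/s = 1.87 m³/s.
After input A: C = (6.2·10.3 + 1.87·800) / 8.07 = 193.3 mg/L.
28 L/s = 0.028 m³/s.
After input B: C = (8.07·193.3 + 0.028·350) / 8.098 = 193.8 mg/L.

194 mg/L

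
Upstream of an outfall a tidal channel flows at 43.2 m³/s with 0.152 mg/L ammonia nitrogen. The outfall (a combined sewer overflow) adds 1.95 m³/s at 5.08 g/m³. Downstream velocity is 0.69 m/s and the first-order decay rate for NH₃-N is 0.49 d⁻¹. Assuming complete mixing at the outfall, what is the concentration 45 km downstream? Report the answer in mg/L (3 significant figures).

After complete mixing, C₀ = (1.95·5.08 + 43.2·0.152) / 45.15 = 0.3648 mg/L.
Travel time t = 4.5e+04 m / 0.69 m/s = 6.522e+04 s = 0.7548 d.
C = 0.3648·exp(−0.49·0.7548) = 0.3648·0.6908 = 0.252 mg/L.

0.252 mg/L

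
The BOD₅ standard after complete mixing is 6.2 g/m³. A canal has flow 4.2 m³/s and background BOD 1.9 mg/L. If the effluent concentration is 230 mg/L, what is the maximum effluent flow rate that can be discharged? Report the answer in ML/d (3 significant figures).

Mass balance at complete mixing: C_std·(Q_w + Q_r) = Q_w·C_e + Q_r·C_b.
Rearranging, Q_w = Q_r·(C_std − C_b)/(C_e − C_std) = 4.2·(6.2 − 1.9) / (230 − 6.2) = 0.0807 m³/s.
= 6.972 ML/d.

6.97 ML/d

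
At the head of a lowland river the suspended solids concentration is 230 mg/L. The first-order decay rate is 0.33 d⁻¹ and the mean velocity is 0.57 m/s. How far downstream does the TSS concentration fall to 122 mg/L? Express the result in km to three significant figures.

From C = C₀·e^(−kt), t = ln(C₀/C)/k = ln(230/122)/0.33 = 0.6341/0.33 = 1.921 d.
Distance = v·t = 0.57 m/s × 1.66e+05 s = 9.462e+04 m = 94.62 km.

94.6 km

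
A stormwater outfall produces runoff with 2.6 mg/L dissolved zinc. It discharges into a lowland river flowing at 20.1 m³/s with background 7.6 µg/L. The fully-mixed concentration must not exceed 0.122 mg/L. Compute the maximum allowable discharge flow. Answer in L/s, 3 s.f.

928 L/s

7.6 µg/L = 0.0076 mg/L.
Mass balance at complete mixing: C_std·(Q_w + Q_r) = Q_w·C_e + Q_r·C_b.
Rearranging, Q_w = Q_r·(C_std − C_b)/(C_e − C_std) = 20.1·(0.122 − 0.0076) / (2.6 − 0.122) = 0.9279 m³/s.
= 927.9 L/s.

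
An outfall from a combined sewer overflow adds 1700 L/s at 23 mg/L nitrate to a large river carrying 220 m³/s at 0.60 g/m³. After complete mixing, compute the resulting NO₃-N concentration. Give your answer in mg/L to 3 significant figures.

1700 L/s = 1.7 m³/s.
Conservation of mass across the mixing zone: C = (1.7·23 + 220·0.6) / (1.7 + 220) = 171.1/221.7 = 0.7718 mg/L.

0.772 mg/L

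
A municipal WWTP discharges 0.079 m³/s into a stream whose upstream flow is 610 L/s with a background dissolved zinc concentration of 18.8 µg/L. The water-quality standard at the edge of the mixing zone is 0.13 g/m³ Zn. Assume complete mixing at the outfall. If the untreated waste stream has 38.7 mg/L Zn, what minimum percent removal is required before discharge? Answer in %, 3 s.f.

97.4 %

610 L/s = 0.61 m³/s.
18.8 µg/L = 0.0188 mg/L.
Mass balance: 0.13·0.689 = 0.079·Cₑ + 0.61·0.0188.
Cₑ = (0.08957 − 0.01147) / 0.079 = 0.9886 mg/L.
Required removal = 1 − 0.9886/38.7 = 97.45 %.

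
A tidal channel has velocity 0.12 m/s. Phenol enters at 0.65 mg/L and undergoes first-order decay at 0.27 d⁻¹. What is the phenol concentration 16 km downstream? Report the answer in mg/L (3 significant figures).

0.429 mg/L

Travel time t = 16 km / 0.12 m/s = 1.6e+04/0.12 = 1.333e+05 s = 1.543 d.
First-order decay: C = 0.65·exp(−0.27·1.543) = 0.65·0.6592 = 0.4285 mg/L.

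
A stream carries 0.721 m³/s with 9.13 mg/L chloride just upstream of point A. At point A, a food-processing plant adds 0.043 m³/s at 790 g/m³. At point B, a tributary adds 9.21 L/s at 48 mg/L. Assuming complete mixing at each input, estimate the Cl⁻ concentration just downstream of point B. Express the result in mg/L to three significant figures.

After input A: C = (0.721·9.13 + 0.043·790) / 0.764 = 53.08 mg/L.
9.21 L/s = 0.00921 m³/s.
After input B: C = (0.764·53.08 + 0.00921·48) / 0.7732 = 53.02 mg/L.

53.0 mg/L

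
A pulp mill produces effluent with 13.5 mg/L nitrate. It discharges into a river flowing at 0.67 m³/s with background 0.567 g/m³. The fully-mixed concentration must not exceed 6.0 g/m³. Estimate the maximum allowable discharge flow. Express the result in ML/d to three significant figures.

41.9 ML/d

Mass balance at complete mixing: C_std·(Q_w + Q_r) = Q_w·C_e + Q_r·C_b.
Rearranging, Q_w = Q_r·(C_std − C_b)/(C_e − C_std) = 0.67·(6 − 0.567) / (13.5 − 6) = 0.4853 m³/s.
= 41.93 ML/d.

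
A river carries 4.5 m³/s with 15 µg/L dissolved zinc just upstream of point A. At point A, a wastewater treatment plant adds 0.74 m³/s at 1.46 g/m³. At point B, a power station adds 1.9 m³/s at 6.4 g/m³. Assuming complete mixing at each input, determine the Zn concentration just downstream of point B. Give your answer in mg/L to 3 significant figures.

15 µg/L = 0.015 mg/L.
After input A: C = (4.5·0.015 + 0.74·1.46) / 5.24 = 0.2191 mg/L.
After input B: C = (5.24·0.2191 + 1.9·6.4) / 7.14 = 1.864 mg/L.

1.86 mg/L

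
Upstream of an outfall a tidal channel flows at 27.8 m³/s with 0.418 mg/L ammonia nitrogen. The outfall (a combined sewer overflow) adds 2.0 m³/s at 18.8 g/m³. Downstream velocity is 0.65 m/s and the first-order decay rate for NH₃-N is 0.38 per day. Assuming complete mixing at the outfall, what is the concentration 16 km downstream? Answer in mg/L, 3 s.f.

1.48 mg/L

After complete mixing, C₀ = (2·18.8 + 27.8·0.418) / 29.8 = 1.652 mg/L.
Travel time t = 1.6e+04 m / 0.65 m/s = 2.462e+04 s = 0.2849 d.
C = 1.652·exp(−0.38·0.2849) = 1.652·0.8974 = 1.482 mg/L.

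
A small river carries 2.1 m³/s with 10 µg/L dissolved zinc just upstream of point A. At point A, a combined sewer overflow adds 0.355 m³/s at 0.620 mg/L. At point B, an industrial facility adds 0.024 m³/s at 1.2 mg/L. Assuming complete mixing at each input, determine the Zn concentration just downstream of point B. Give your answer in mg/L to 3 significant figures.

10 µg/L = 0.01 mg/L.
After input A: C = (2.1·0.01 + 0.355·0.62) / 2.455 = 0.09821 mg/L.
After input B: C = (2.455·0.09821 + 0.024·1.2) / 2.479 = 0.1089 mg/L.

0.109 mg/L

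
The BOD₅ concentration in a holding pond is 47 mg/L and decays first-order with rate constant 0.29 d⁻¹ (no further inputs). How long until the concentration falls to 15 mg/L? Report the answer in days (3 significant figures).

3.94 d

t = ln(C₀/C)/k = ln(47/15)/0.29 = 1.142/0.29 = 3.938 d.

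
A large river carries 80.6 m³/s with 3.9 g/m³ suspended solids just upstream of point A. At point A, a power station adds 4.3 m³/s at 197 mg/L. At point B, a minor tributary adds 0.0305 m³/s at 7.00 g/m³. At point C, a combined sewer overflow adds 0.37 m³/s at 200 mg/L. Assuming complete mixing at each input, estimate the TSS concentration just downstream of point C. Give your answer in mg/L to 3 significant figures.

14.5 mg/L

After input A: C = (80.6·3.9 + 4.3·197) / 84.9 = 13.68 mg/L.
After input B: C = (84.9·13.68 + 0.0305·7) / 84.93 = 13.68 mg/L.
After input C: C = (84.93·13.68 + 0.37·200) / 85.3 = 14.49 mg/L.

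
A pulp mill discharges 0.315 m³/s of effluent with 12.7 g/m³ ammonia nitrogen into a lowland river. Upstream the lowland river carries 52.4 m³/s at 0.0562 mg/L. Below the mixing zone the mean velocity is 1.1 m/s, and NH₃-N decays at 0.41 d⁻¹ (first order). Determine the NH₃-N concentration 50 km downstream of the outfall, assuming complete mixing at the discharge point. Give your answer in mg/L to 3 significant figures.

After complete mixing, C₀ = (0.315·12.7 + 52.4·0.0562) / 52.71 = 0.1318 mg/L.
Travel time t = 5e+04 m / 1.1 m/s = 4.545e+04 s = 0.5261 d.
C = 0.1318·exp(−0.41·0.5261) = 0.1318·0.806 = 0.1062 mg/L.

0.106 mg/L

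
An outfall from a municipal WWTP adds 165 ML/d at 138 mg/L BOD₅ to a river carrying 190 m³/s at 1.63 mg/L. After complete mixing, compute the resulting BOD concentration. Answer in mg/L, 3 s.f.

165 ML/d = 1.91 m³/s.
Flow-weighted mixing gives C = (1.91·138 + 190·1.63) / (1.91 + 190) = 573.2/191.9 = 2.987 mg/L.

2.99 mg/L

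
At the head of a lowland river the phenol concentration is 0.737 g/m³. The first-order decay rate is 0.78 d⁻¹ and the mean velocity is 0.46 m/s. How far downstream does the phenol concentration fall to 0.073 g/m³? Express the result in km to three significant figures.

118 km

From C = C₀·e^(−kt), t = ln(C₀/C)/k = ln(0.737/0.073)/0.78 = 2.312/0.78 = 2.964 d.
Distance = v·t = 0.46 m/s × 2.561e+05 s = 1.178e+05 m = 117.8 km.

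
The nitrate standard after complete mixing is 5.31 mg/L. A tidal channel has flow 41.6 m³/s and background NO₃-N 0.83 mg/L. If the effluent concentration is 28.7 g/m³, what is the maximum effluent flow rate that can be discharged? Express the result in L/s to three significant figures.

7970 L/s

Mass balance at complete mixing: C_std·(Q_w + Q_r) = Q_w·C_e + Q_r·C_b.
Rearranging, Q_w = Q_r·(C_std − C_b)/(C_e − C_std) = 41.6·(5.31 − 0.83) / (28.7 − 5.31) = 7.968 m³/s.
= 7968 L/s.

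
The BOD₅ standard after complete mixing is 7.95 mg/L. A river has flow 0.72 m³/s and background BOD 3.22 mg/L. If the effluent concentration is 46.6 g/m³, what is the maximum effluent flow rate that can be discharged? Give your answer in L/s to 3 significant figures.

Mass balance at complete mixing: C_std·(Q_w + Q_r) = Q_w·C_e + Q_r·C_b.
Rearranging, Q_w = Q_r·(C_std − C_b)/(C_e − C_std) = 0.72·(7.95 − 3.22) / (46.6 − 7.95) = 0.08811 m³/s.
= 88.11 L/s.

88.1 L/s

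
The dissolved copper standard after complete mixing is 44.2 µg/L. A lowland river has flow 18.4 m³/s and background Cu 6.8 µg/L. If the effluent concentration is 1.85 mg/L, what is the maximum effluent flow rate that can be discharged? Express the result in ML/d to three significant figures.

32.9 ML/d

6.8 µg/L = 0.0068 mg/L.
44.2 µg/L = 0.0442 mg/L.
Mass balance at complete mixing: C_std·(Q_w + Q_r) = Q_w·C_e + Q_r·C_b.
Rearranging, Q_w = Q_r·(C_std − C_b)/(C_e − C_std) = 18.4·(0.0442 − 0.0068) / (1.85 − 0.0442) = 0.3811 m³/s.
= 32.93 ML/d.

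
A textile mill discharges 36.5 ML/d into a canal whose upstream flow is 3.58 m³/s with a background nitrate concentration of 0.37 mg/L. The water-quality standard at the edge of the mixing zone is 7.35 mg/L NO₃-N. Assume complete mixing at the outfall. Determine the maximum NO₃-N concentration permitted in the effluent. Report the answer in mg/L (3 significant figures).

66.5 mg/L

36.5 ML/d = 0.4225 m³/s.
Mass balance: 7.35·4.002 = 0.4225·Cₑ + 3.58·0.37.
Cₑ = (29.42 − 1.325) / 0.4225 = 66.5 mg/L.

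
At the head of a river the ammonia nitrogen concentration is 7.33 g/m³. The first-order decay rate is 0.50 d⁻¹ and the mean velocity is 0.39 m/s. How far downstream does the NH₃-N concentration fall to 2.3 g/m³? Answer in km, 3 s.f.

78.1 km

From C = C₀·e^(−kt), t = ln(C₀/C)/k = ln(7.33/2.3)/0.50 = 1.159/0.50 = 2.318 d.
Distance = v·t = 0.39 m/s × 2.003e+05 s = 7.811e+04 m = 78.11 km.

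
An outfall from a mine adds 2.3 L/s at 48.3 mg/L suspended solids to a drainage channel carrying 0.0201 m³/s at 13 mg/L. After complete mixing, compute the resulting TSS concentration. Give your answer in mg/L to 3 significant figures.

2.3 L/s = 0.0023 m³/s.
Conservation of mass across the mixing zone: C = (0.0023·48.3 + 0.0201·13) / (0.0023 + 0.0201) = 0.3724/0.0224 = 16.62 mg/L.

16.6 mg/L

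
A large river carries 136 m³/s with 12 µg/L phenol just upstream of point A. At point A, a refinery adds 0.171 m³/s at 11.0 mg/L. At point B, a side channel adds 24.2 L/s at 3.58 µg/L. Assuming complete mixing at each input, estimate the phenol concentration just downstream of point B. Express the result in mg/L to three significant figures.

0.0258 mg/L

12 µg/L = 0.012 mg/L.
After input A: C = (136·0.012 + 0.171·11) / 136.2 = 0.0258 mg/L.
24.2 L/s = 0.0242 m³/s.
3.58 µg/L = 0.00358 mg/L.
After input B: C = (136.2·0.0258 + 0.0242·0.00358) / 136.2 = 0.02579 mg/L.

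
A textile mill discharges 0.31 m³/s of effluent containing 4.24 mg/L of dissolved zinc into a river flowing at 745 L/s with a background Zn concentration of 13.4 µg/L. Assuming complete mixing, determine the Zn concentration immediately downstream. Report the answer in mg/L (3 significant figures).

1.26 mg/L

745 L/s = 0.745 m³/s.
13.4 µg/L = 0.0134 mg/L.
By mass balance at complete mixing, C = (0.31·4.24 + 0.745·0.0134) / (0.31 + 0.745) = 1.324/1.055 = 1.255 mg/L.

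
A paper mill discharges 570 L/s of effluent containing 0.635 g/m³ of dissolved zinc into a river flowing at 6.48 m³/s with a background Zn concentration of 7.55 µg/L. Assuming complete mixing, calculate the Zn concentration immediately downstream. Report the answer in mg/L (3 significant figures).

570 L/s = 0.57 m³/s.
7.55 µg/L = 0.00755 mg/L.
Flow-weighted mixing gives C = (0.57·0.635 + 6.48·0.00755) / (0.57 + 6.48) = 0.4109/7.05 = 0.05828 mg/L.

0.0583 mg/L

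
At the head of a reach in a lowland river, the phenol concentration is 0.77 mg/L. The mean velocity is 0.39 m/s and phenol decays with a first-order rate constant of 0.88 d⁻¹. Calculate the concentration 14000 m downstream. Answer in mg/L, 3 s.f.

0.534 mg/L

Travel time t = 14000 m / 0.39 m/s = 1.4e+04/0.39 = 3.59e+04 s = 0.4155 d.
First-order decay: C = 0.77·exp(−0.88·0.4155) = 0.77·0.6938 = 0.5342 mg/L.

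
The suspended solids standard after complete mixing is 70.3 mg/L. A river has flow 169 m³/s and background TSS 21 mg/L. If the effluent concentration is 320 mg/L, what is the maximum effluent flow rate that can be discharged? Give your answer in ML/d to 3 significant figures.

Mass balance at complete mixing: C_std·(Q_w + Q_r) = Q_w·C_e + Q_r·C_b.
Rearranging, Q_w = Q_r·(C_std − C_b)/(C_e − C_std) = 169·(70.3 − 21) / (320 − 70.3) = 33.37 m³/s.
= 2883 ML/d.

2880 ML/d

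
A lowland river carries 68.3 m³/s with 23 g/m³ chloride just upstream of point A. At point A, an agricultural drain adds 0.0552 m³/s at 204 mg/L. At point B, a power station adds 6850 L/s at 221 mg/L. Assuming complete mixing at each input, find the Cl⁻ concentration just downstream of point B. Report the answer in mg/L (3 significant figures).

41.2 mg/L

After input A: C = (68.3·23 + 0.0552·204) / 68.36 = 23.15 mg/L.
6850 L/s = 6.85 m³/s.
After input B: C = (68.36·23.15 + 6.85·221) / 75.21 = 41.17 mg/L.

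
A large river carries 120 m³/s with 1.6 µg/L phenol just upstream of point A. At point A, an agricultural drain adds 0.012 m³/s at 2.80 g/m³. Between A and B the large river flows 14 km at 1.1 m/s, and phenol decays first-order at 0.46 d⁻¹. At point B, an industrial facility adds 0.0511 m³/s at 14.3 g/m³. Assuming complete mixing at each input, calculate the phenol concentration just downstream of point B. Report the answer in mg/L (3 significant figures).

1.6 µg/L = 0.0016 mg/L.
After input A: C = (120·0.0016 + 0.012·2.8) / 120 = 0.00188 mg/L.
Over the 14 km reach to input B (t = 1.273e+04 s = 0.1473 d), decay gives C = 0.00188·exp(−0.46·0.1473) = 0.001757 mg/L.
After input B: C = (120·0.001757 + 0.0511·14.3) / 120.1 = 0.007842 mg/L.

0.00784 mg/L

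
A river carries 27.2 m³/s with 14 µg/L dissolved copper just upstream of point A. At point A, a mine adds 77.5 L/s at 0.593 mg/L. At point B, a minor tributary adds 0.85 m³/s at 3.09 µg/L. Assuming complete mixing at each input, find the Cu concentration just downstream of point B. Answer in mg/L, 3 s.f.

14 µg/L = 0.014 mg/L.
77.5 L/s = 0.0775 m³/s.
After input A: C = (27.2·0.014 + 0.0775·0.593) / 27.28 = 0.01565 mg/L.
3.09 µg/L = 0.00309 mg/L.
After input B: C = (27.28·0.01565 + 0.85·0.00309) / 28.13 = 0.01527 mg/L.

0.0153 mg/L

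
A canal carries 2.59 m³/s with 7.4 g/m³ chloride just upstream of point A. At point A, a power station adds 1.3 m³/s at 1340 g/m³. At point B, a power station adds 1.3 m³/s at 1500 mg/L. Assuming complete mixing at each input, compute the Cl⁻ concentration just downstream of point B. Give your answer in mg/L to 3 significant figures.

715 mg/L

After input A: C = (2.59·7.4 + 1.3·1340) / 3.89 = 452.7 mg/L.
After input B: C = (3.89·452.7 + 1.3·1500) / 5.19 = 715.1 mg/L.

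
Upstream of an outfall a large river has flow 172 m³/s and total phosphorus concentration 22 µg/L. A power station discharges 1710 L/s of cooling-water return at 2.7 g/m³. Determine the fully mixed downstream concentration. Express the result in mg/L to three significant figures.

1710 L/s = 1.71 m³/s.
22 µg/L = 0.022 mg/L.
Conservation of mass across the mixing zone: C = (1.71·2.7 + 172·0.022) / (1.71 + 172) = 8.401/173.7 = 0.04836 mg/L.

0.0484 mg/L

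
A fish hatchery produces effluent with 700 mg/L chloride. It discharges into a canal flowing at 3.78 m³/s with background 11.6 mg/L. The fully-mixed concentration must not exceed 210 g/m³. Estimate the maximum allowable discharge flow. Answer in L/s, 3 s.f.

1530 L/s

Mass balance at complete mixing: C_std·(Q_w + Q_r) = Q_w·C_e + Q_r·C_b.
Rearranging, Q_w = Q_r·(C_std − C_b)/(C_e − C_std) = 3.78·(210 − 11.6) / (700 − 210) = 1.531 m³/s.
= 1531 L/s.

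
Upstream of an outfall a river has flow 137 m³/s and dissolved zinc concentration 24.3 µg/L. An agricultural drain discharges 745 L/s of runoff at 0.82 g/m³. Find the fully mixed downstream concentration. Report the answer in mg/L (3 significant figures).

745 L/s = 0.745 m³/s.
24.3 µg/L = 0.0243 mg/L.
Flow-weighted mixing gives C = (0.745·0.82 + 137·0.0243) / (0.745 + 137) = 3.94/137.7 = 0.0286 mg/L.

0.0286 mg/L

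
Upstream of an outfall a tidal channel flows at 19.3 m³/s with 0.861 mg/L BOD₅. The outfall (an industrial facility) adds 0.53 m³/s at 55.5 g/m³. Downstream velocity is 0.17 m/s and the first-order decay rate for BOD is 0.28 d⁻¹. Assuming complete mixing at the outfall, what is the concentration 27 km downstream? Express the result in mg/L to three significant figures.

After complete mixing, C₀ = (0.53·55.5 + 19.3·0.861) / 19.83 = 2.321 mg/L.
Travel time t = 2.7e+04 m / 0.17 m/s = 1.588e+05 s = 1.838 d.
C = 2.321·exp(−0.28·1.838) = 2.321·0.5977 = 1.387 mg/L.

1.39 mg/L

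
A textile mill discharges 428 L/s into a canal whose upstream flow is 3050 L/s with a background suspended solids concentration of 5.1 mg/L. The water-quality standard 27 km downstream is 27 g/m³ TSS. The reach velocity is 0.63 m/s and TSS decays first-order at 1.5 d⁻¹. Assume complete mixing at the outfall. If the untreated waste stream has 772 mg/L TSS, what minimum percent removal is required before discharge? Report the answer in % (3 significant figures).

428 L/s = 0.428 m³/s.
3050 L/s = 3.05 m³/s.
Travel time to the compliance point: t = 2.7e+04/0.63 = 4.286e+04 s = 0.496 d; decay factor exp(−1.5·0.496) = 0.4752.
So the concentration just after mixing may be at most 27/0.4752 = 56.82 mg/L.
Mass balance: 56.82·3.478 = 0.428·Cₑ + 3.05·5.1.
Cₑ = (197.6 − 15.55) / 0.428 = 425.4 mg/L.
Required removal = 1 − 425.4/772 = 44.9 %.

44.9 %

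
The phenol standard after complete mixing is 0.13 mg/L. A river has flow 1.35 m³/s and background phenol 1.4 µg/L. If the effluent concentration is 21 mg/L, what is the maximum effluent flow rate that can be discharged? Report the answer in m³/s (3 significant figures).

1.4 µg/L = 0.0014 mg/L.
Mass balance at complete mixing: C_std·(Q_w + Q_r) = Q_w·C_e + Q_r·C_b.
Rearranging, Q_w = Q_r·(C_std − C_b)/(C_e − C_std) = 1.35·(0.13 − 0.0014) / (21 − 0.13) = 0.008319 m³/s.

0.00832 m³/s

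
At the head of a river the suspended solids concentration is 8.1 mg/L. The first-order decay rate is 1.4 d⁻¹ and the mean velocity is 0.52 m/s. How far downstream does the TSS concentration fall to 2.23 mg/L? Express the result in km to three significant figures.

From C = C₀·e^(−kt), t = ln(C₀/C)/k = ln(8.1/2.23)/1.4 = 1.29/1.4 = 0.9213 d.
Distance = v·t = 0.52 m/s × 7.96e+04 s = 4.139e+04 m = 41.39 km.

41.4 km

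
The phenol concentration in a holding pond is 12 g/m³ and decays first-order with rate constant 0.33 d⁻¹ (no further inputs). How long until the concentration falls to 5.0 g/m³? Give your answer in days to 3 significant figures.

2.65 d

t = ln(C₀/C)/k = ln(12/5.0)/0.33 = 0.8755/0.33 = 2.653 d.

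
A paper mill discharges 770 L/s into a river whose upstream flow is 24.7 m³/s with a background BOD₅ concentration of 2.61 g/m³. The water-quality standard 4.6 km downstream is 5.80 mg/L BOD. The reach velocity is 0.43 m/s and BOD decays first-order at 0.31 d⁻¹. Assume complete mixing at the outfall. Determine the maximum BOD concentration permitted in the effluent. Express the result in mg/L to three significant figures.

116 mg/L

770 L/s = 0.77 m³/s.
Travel time to the compliance point: t = 4600/0.43 = 1.07e+04 s = 0.1238 d; decay factor exp(−0.31·0.1238) = 0.9623.
So the concentration just after mixing may be at most 5.8/0.9623 = 6.027 mg/L.
Mass balance: 6.027·25.47 = 0.77·Cₑ + 24.7·2.61.
Cₑ = (153.5 − 64.47) / 0.77 = 115.6 mg/L.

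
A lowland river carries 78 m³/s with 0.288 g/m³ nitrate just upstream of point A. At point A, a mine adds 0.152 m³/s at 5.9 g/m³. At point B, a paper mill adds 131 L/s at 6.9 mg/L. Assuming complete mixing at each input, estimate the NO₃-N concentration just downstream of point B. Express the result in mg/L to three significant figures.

0.310 mg/L

After input A: C = (78·0.288 + 0.152·5.9) / 78.15 = 0.2989 mg/L.
131 L/s = 0.131 m³/s.
After input B: C = (78.15·0.2989 + 0.131·6.9) / 78.28 = 0.31 mg/L.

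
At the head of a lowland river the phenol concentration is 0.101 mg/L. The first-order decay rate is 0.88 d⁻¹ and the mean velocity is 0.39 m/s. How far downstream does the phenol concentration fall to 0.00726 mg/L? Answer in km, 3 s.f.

From C = C₀·e^(−kt), t = ln(C₀/C)/k = ln(0.101/0.00726)/0.88 = 2.633/0.88 = 2.992 d.
Distance = v·t = 0.39 m/s × 2.585e+05 s = 1.008e+05 m = 100.8 km.

101 km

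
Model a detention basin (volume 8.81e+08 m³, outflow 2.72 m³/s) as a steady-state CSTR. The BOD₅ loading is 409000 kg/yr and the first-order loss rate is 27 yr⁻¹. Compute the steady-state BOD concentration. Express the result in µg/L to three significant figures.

Outflow Q = 2.72 m³/s × 3.156e+07 s/yr = 8.584e+07 m³/yr.
Steady-state CSTR mass balance: W = Q·C + k·V·C, so C = W/(Q + kV).
Q + kV = 8.584e+07 + 27·8.81e+08 = 2.387e+10 m³/yr.
C = 409000/2.387e+10 = 1.713e-05 kg/m³ = 0.01713 mg/L = 17.13 µg/L.

17.1 µg/L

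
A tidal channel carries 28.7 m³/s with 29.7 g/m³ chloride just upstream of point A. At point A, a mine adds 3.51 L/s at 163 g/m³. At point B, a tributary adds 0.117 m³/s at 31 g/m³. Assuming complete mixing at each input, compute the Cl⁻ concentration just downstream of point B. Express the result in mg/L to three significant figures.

29.7 mg/L

3.51 L/s = 0.00351 m³/s.
After input A: C = (28.7·29.7 + 0.00351·163) / 28.7 = 29.72 mg/L.
After input B: C = (28.7·29.72 + 0.117·31) / 28.82 = 29.72 mg/L.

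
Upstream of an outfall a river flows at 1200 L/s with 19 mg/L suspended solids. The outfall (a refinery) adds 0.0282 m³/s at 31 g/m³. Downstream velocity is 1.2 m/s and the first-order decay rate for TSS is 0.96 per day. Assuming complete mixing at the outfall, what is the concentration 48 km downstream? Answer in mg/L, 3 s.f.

1200 L/s = 1.2 m³/s.
After complete mixing, C₀ = (0.0282·31 + 1.2·19) / 1.228 = 19.28 mg/L.
Travel time t = 4.8e+04 m / 1.2 m/s = 4e+04 s = 0.463 d.
C = 19.28·exp(−0.96·0.463) = 19.28·0.6412 = 12.36 mg/L.

12.4 mg/L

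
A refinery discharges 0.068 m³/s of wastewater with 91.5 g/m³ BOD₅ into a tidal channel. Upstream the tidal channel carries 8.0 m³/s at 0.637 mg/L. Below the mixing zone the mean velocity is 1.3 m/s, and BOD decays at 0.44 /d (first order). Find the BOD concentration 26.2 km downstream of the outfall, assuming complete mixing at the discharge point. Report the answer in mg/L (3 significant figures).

After complete mixing, C₀ = (0.068·91.5 + 8·0.637) / 8.068 = 1.403 mg/L.
Travel time t = 2.62e+04 m / 1.3 m/s = 2.015e+04 s = 0.2333 d.
C = 1.403·exp(−0.44·0.2333) = 1.403·0.9025 = 1.266 mg/L.

1.27 mg/L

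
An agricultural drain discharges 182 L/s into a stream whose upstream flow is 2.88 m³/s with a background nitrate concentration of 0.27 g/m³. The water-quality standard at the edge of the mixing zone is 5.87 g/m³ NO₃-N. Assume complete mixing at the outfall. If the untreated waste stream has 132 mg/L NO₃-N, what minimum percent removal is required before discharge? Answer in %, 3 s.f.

182 L/s = 0.182 m³/s.
Mass balance: 5.87·3.062 = 0.182·Cₑ + 2.88·0.27.
Cₑ = (17.97 − 0.7776) / 0.182 = 94.49 mg/L.
Required removal = 1 − 94.49/132 = 28.42 %.

28.4 %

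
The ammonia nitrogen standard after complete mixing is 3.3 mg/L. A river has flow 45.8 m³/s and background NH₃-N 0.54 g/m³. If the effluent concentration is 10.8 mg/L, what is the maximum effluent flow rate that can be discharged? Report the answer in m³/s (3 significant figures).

16.9 m³/s

Mass balance at complete mixing: C_std·(Q_w + Q_r) = Q_w·C_e + Q_r·C_b.
Rearranging, Q_w = Q_r·(C_std − C_b)/(C_e − C_std) = 45.8·(3.3 − 0.54) / (10.8 − 3.3) = 16.85 m³/s.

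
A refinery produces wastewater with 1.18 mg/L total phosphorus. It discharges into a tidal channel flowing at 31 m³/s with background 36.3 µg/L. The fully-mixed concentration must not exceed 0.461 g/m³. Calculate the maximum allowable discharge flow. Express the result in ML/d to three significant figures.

36.3 µg/L = 0.0363 mg/L.
Mass balance at complete mixing: C_std·(Q_w + Q_r) = Q_w·C_e + Q_r·C_b.
Rearranging, Q_w = Q_r·(C_std − C_b)/(C_e − C_std) = 31·(0.461 − 0.0363) / (1.18 − 0.461) = 18.31 m³/s.
= 1582 ML/d.

1580 ML/d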